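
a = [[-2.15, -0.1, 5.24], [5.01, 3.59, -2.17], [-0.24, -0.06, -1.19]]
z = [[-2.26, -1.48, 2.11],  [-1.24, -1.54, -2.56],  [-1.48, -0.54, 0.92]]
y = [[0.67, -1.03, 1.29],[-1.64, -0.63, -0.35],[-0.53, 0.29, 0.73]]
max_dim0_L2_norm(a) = 5.8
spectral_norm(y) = 2.02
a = y @ z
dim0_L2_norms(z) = [2.97, 2.2, 3.44]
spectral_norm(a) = 7.80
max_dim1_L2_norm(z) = 3.43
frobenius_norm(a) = 8.73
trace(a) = 0.25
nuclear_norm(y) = 4.44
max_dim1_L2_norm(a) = 6.53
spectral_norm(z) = 3.87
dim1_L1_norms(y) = [2.99, 2.62, 1.55]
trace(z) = -2.88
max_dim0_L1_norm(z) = 5.59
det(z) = -4.37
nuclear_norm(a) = 12.09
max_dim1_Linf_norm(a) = 5.24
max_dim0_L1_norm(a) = 8.6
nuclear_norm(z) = 7.45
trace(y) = 0.77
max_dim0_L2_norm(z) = 3.44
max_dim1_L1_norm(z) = 5.85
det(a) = 11.76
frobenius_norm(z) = 5.05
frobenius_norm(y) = 2.70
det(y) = -2.71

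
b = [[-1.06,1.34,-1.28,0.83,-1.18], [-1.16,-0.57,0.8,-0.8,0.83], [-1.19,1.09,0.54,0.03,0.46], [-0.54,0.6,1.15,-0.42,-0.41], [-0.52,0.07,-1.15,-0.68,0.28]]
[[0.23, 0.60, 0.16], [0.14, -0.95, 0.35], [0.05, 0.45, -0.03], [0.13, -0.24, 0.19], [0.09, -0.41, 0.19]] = b @ [[-0.16, 0.33, -0.26], [-0.06, 0.62, -0.20], [-0.01, -0.03, -0.01], [-0.06, 0.61, -0.19], [-0.15, 0.36, -0.25]]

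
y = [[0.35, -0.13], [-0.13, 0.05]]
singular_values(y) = [0.4, 0.0]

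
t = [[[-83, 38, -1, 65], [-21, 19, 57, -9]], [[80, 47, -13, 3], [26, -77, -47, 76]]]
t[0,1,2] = 57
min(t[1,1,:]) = -77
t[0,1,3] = -9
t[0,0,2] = -1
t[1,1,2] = -47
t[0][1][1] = 19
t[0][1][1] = 19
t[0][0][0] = -83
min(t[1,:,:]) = -77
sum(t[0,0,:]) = 19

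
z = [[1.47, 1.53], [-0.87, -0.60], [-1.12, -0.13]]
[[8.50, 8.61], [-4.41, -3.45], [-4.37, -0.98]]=z @[[3.67, 0.25], [2.03, 5.39]]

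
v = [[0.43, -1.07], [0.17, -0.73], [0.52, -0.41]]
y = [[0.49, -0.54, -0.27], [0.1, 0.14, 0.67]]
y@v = [[-0.02, -0.02], [0.42, -0.48]]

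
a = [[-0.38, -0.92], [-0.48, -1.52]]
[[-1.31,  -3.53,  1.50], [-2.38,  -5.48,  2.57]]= a@[[-1.44, 2.33, 0.69], [2.02, 2.87, -1.91]]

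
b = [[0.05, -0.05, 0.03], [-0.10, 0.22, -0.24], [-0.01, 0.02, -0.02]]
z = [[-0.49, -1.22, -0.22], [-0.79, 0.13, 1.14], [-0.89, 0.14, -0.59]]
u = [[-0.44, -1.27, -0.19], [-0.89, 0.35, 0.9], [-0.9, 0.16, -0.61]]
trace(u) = -0.70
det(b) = 0.00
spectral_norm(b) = 0.35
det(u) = 1.84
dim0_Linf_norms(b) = [0.1, 0.22, 0.24]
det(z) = 1.92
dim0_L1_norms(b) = [0.16, 0.29, 0.29]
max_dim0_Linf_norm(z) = 1.22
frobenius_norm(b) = 0.35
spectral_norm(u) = 1.42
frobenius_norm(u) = 2.19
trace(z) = -0.95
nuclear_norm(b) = 0.38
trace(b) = 0.25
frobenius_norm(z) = 2.21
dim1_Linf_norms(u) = [1.27, 0.9, 0.9]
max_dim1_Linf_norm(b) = 0.24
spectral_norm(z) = 1.40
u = b + z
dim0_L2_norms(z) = [1.29, 1.23, 1.3]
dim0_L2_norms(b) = [0.11, 0.23, 0.24]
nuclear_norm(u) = 3.73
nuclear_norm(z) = 3.78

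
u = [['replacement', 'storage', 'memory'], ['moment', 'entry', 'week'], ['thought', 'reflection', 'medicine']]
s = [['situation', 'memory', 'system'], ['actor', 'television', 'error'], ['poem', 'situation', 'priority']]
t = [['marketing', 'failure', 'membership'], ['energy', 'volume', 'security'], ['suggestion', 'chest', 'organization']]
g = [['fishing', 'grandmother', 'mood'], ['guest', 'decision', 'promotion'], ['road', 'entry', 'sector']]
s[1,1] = 'television'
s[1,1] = 'television'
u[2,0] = 'thought'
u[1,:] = ['moment', 'entry', 'week']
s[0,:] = ['situation', 'memory', 'system']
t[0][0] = 'marketing'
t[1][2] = 'security'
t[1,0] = 'energy'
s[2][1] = 'situation'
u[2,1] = 'reflection'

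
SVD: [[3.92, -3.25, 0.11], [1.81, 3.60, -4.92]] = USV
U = [[-0.3, 0.95], [0.95, 0.3]]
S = [6.49, 4.93]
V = [[0.08, 0.68, -0.73], [0.87, -0.41, -0.28]]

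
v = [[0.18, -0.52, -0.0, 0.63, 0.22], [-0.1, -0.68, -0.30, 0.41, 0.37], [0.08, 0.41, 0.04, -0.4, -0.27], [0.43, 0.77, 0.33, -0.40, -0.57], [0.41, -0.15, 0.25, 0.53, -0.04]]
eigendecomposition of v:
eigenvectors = [[(0.51+0j), (-0.54+0j), -0.62+0.00j, (0.37+0.04j), 0.37-0.04j], [0.39+0.00j, -0.25+0.00j, (-0.31+0j), 0.43-0.15j, (0.43+0.15j)], [-0.42+0.00j, (0.45+0j), 0.20+0.00j, (-0.19+0.15j), -0.19-0.15j], [-0.54+0.00j, 0.46+0.00j, -0.06+0.00j, (-0.02-0.13j), -0.02+0.13j], [0.35+0.00j, -0.48+0.00j, (-0.7+0j), 0.76+0.00j, 0.76-0.00j]]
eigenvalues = [(-0.73+0j), (-0.41+0j), (0.23+0j), 0j, -0j]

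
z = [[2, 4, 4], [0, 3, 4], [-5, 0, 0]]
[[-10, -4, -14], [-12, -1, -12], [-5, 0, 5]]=z@ [[1, 0, -1], [0, -3, 0], [-3, 2, -3]]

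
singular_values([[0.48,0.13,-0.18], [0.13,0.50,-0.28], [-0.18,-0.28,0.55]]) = [0.92, 0.37, 0.24]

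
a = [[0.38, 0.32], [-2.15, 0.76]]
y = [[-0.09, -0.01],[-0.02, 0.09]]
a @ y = [[-0.04, 0.02], [0.18, 0.09]]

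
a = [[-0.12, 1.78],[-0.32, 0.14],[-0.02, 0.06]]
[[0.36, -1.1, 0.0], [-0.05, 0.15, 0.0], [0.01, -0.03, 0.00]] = a@[[0.25, -0.75, -0.00], [0.22, -0.67, -0.00]]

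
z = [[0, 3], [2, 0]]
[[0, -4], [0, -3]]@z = [[-8, 0], [-6, 0]]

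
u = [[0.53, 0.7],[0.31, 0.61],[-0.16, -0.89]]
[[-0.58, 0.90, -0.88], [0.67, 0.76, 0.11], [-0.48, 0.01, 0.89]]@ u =[[0.11, 0.93], [0.57, 0.83], [-0.39, -1.12]]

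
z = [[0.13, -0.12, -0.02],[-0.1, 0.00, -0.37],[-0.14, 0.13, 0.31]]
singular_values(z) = [0.49, 0.26, 0.03]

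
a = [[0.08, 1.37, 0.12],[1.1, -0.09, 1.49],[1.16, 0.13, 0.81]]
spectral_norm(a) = 2.31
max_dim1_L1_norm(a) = 2.68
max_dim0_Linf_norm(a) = 1.49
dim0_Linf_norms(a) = [1.16, 1.37, 1.49]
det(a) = 1.16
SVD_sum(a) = [[0.15,0.01,0.16], [1.25,0.11,1.33], [0.95,0.08,1.01]] + [[-0.04, 1.36, -0.07], [0.01, -0.20, 0.01], [-0.00, 0.05, -0.0]] + [[-0.03, 0.0, 0.03],[-0.16, 0.00, 0.15],[0.21, -0.0, -0.2]]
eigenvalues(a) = [(2.01+0j), (-0.6+0.46j), (-0.6-0.46j)]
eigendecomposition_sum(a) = [[(0.66+0j), 0.47-0.00j, (0.65+0j)], [0.87+0.00j, 0.62-0.00j, 0.86+0.00j], [0.74+0.00j, 0.52-0.00j, 0.73+0.00j]] + [[(-0.29+0.04j), (0.45+0.44j), -0.27-0.56j], [0.12-0.12j, -0.36-0.04j, 0.32+0.15j], [(0.21+0.05j), (-0.2-0.43j), (0.04+0.46j)]] + [[-0.29-0.04j, 0.45-0.44j, -0.27+0.56j], [(0.12+0.12j), (-0.36+0.04j), 0.32-0.15j], [0.21-0.05j, -0.20+0.43j, (0.04-0.46j)]]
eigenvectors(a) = [[(0.5+0j), -0.73+0.00j, -0.73-0.00j], [(0.66+0j), (0.32-0.26j), 0.32+0.26j], [(0.56+0j), (0.51+0.19j), (0.51-0.19j)]]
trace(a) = 0.80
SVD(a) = [[-0.10, 0.99, -0.12], [-0.79, -0.15, -0.59], [-0.6, 0.04, 0.80]] @ diag([2.309216927463905, 1.374583087792692, 0.3640583973327231]) @ [[-0.68, -0.06, -0.73], [-0.03, 1.00, -0.05], [0.73, -0.01, -0.68]]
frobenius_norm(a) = 2.71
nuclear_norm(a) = 4.05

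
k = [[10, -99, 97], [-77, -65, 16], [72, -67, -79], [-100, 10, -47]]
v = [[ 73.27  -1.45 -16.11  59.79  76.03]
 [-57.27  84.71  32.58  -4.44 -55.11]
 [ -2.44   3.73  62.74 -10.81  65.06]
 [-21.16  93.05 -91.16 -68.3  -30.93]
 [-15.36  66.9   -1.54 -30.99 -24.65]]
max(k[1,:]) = 16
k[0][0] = 10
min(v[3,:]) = -91.16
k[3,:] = [-100, 10, -47]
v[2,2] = 62.74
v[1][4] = -55.11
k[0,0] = 10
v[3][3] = -68.3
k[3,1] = 10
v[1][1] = 84.71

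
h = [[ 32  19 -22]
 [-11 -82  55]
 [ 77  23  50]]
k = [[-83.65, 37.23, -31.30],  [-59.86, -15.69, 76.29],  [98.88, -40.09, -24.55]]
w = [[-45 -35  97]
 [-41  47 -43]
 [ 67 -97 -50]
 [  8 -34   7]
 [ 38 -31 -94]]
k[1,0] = -59.86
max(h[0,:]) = 32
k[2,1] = -40.09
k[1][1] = -15.69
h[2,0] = 77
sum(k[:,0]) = -44.629999999999995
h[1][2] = 55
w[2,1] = -97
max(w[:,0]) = 67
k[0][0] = -83.65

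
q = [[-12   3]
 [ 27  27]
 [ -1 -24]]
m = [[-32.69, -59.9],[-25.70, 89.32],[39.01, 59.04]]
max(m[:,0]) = 39.01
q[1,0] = 27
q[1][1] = 27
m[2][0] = 39.01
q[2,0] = -1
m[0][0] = -32.69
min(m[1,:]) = -25.7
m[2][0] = 39.01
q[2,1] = -24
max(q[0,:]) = 3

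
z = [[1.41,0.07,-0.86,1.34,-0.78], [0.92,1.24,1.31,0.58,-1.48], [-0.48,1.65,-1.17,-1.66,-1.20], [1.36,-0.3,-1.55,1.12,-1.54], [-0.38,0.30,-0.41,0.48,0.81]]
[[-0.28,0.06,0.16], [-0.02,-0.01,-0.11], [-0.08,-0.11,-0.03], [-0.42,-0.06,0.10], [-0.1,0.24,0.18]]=z @ [[0.13, -0.09, 0.02], [-0.02, 0.12, 0.08], [0.13, -0.03, -0.1], [-0.19, 0.17, 0.09], [0.12, 0.09, 0.10]]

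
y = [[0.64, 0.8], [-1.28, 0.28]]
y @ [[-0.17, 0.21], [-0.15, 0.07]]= [[-0.23,0.19],[0.18,-0.25]]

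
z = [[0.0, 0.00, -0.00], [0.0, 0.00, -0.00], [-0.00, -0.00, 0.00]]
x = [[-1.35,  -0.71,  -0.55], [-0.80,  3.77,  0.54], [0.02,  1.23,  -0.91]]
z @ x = [[0.00, 0.0, 0.0], [0.0, 0.0, 0.0], [0.0, 0.00, 0.0]]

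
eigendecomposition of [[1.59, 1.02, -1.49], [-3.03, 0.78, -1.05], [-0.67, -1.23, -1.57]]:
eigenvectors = [[0.16+0.55j, 0.16-0.55j, (0.2+0j)],[-0.78+0.00j, -0.78-0.00j, 0.47+0.00j],[0.15-0.20j, (0.15+0.2j), 0.86+0.00j]]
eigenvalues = [(1.6+1.86j), (1.6-1.86j), (-2.4+0j)]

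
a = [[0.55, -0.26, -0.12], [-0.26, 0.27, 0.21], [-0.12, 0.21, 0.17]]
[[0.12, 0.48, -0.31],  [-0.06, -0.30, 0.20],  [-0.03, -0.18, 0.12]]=a @ [[0.19, 0.70, -0.45], [-0.08, -0.27, 0.17], [0.06, -0.22, 0.16]]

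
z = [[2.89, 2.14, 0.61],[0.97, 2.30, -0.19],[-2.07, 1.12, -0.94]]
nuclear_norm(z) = 7.07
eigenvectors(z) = [[(0.83+0j), -0.35-0.13j, (-0.35+0.13j)], [(0.5+0j), (0.21+0.1j), 0.21-0.10j], [(-0.24+0j), (0.9+0j), 0.90-0.00j]]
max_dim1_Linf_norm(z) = 2.89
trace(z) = 4.25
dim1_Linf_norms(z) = [2.89, 2.3, 2.07]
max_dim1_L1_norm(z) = 5.64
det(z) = 0.73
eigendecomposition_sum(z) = [[(2.27+0j), 2.96+0.00j, (0.17-0j)], [1.36+0.00j, 1.78+0.00j, 0.10-0.00j], [(-0.64-0j), (-0.84-0j), -0.05+0.00j]] + [[0.31+0.00j, -0.41-0.04j, 0.22-0.08j], [(-0.2-0.02j), 0.26+0.05j, (-0.14+0.04j)], [-0.71+0.25j, (0.98-0.25j), -0.45+0.36j]] + [[(0.31-0j), -0.41+0.04j, (0.22+0.08j)], [(-0.2+0.02j), 0.26-0.05j, (-0.14-0.04j)], [(-0.71-0.25j), 0.98+0.25j, -0.45-0.36j]]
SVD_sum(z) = [[2.85, 2.2, 0.55], [1.66, 1.28, 0.32], [-0.85, -0.65, -0.16]] + [[0.05, -0.07, 0.03], [-0.7, 1.03, -0.47], [-1.21, 1.77, -0.8]] + [[-0.01, 0.01, 0.03], [0.01, -0.01, -0.04], [-0.01, 0.01, 0.03]]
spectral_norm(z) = 4.35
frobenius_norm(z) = 5.10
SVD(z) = [[-0.84,0.03,0.55], [-0.49,-0.5,-0.72], [0.25,-0.86,0.44]] @ diag([4.354958379905842, 2.650296961691419, 0.06295652577062075]) @ [[-0.78,-0.6,-0.15], [0.53,-0.77,0.35], [-0.33,0.19,0.92]]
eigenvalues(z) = [(4+0j), (0.12+0.41j), (0.12-0.41j)]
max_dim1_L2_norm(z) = 3.65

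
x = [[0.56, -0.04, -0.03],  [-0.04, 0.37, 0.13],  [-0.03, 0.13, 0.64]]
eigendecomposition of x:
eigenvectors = [[0.29, -0.95, -0.11],[-0.38, -0.01, -0.93],[-0.88, -0.31, 0.36]]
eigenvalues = [0.71, 0.55, 0.31]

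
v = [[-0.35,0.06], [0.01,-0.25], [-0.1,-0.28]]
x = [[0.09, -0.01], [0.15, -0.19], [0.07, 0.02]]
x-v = [[0.44, -0.07],[0.14, 0.06],[0.17, 0.3]]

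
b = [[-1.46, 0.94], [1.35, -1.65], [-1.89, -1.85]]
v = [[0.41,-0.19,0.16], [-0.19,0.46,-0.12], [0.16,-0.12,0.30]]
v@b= [[-1.16, 0.40],[1.13, -0.72],[-0.96, -0.21]]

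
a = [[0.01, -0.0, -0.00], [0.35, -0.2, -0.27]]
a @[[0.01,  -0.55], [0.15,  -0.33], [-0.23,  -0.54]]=[[0.0,-0.01], [0.04,0.02]]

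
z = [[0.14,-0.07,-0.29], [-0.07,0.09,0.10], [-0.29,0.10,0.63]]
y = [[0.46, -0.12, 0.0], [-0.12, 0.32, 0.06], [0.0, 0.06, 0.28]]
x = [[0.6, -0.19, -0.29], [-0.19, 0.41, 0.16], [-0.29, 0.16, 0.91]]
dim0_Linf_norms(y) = [0.46, 0.32, 0.28]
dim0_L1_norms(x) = [1.08, 0.76, 1.36]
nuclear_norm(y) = 1.06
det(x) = 0.16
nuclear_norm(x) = 1.92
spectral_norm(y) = 0.53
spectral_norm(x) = 1.16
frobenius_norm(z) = 0.79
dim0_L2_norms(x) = [0.69, 0.48, 0.97]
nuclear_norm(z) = 0.86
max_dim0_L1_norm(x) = 1.36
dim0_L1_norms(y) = [0.58, 0.5, 0.34]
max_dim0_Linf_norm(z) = 0.63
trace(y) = 1.06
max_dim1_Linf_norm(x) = 0.91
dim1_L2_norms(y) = [0.48, 0.35, 0.29]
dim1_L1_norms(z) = [0.5, 0.26, 1.02]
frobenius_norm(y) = 0.65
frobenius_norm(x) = 1.28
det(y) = 0.04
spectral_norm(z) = 0.79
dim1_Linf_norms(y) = [0.46, 0.32, 0.28]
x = y + z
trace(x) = 1.92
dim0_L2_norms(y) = [0.48, 0.35, 0.29]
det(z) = -0.00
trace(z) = 0.86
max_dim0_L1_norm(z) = 1.02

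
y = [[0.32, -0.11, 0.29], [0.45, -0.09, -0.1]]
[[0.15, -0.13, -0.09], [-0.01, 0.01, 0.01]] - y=[[-0.17, -0.02, -0.38], [-0.46, 0.1, 0.11]]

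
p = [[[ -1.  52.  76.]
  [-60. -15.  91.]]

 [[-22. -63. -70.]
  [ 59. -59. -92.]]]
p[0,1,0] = -60.0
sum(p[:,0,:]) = -28.0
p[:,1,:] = [[-60.0, -15.0, 91.0], [59.0, -59.0, -92.0]]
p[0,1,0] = -60.0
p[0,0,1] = 52.0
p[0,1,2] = 91.0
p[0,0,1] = 52.0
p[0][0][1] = 52.0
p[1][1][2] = -92.0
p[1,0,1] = -63.0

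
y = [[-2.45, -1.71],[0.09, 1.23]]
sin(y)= [[-0.69,  -0.76], [0.04,  0.95]]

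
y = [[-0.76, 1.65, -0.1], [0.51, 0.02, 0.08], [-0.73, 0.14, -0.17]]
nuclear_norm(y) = 2.68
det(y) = 0.05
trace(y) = -0.91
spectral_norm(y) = 1.89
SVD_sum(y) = [[-0.94, 1.53, -0.15], [0.13, -0.22, 0.02], [-0.27, 0.44, -0.04]] + [[0.19, 0.12, 0.04], [0.37, 0.24, 0.09], [-0.47, -0.3, -0.11]] + [[-0.00, -0.00, 0.00], [0.01, 0.00, -0.03], [0.00, 0.0, -0.02]]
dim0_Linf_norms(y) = [0.76, 1.65, 0.17]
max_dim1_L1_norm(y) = 2.51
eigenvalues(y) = [-1.45, 0.6, -0.06]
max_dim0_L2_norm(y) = 1.66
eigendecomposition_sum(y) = [[-0.95, 1.08, -0.14], [0.36, -0.41, 0.05], [-0.58, 0.66, -0.09]] + [[0.19, 0.56, 0.03], [0.15, 0.43, 0.03], [-0.16, -0.45, -0.03]] + [[-0.0, 0.01, 0.01], [-0.0, 0.0, 0.0], [0.01, -0.07, -0.06]]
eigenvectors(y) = [[0.81,-0.67,-0.15],[-0.31,-0.51,-0.01],[0.50,0.54,0.99]]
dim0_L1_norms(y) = [2.0, 1.81, 0.35]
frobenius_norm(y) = 2.04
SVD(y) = [[-0.95, -0.3, -0.06],  [0.14, -0.59, 0.79],  [-0.27, 0.75, 0.61]] @ diag([1.8948018978438876, 0.7529521682232878, 0.03447898338193129]) @ [[0.52, -0.85, 0.08], [-0.83, -0.53, -0.19], [0.21, 0.03, -0.98]]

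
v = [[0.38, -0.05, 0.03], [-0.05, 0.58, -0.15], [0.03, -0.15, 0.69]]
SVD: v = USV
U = [[0.13, -0.21, -0.97], [-0.58, 0.78, -0.25], [0.81, 0.59, -0.02]]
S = [0.8, 0.48, 0.37]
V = [[0.13, -0.58, 0.81], [-0.21, 0.78, 0.59], [-0.97, -0.25, -0.02]]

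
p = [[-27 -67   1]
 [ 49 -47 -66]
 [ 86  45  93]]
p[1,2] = -66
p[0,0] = -27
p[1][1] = -47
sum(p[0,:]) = -93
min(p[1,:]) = -66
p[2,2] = 93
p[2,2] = 93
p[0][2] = 1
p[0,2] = 1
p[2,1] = 45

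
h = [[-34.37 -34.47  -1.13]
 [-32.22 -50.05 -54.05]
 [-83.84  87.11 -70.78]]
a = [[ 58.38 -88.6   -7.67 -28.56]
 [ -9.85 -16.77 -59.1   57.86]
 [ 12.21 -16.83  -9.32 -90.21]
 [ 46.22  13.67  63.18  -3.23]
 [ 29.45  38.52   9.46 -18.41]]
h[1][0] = -32.22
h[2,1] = 87.11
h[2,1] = 87.11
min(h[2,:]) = -83.84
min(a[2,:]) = -90.21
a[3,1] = 13.67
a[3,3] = -3.23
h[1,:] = [-32.22, -50.05, -54.05]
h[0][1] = -34.47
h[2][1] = 87.11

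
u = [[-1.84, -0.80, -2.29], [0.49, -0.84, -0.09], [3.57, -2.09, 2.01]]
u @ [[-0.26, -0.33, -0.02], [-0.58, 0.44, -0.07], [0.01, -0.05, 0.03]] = [[0.92, 0.37, 0.02], [0.36, -0.53, 0.05], [0.30, -2.20, 0.14]]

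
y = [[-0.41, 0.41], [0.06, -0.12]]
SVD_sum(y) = [[-0.4, 0.42],[0.09, -0.09]] + [[-0.01, -0.01], [-0.03, -0.03]]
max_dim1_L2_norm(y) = 0.58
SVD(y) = [[-0.98, 0.22], [0.22, 0.98]] @ diag([0.5937029155936898, 0.04143486473432684]) @ [[0.7, -0.72], [-0.72, -0.70]]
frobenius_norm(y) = 0.60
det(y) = 0.02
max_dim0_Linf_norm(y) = 0.41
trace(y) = -0.53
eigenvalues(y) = [-0.48, -0.05]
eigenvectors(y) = [[-0.99, -0.75], [0.17, -0.66]]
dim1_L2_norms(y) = [0.58, 0.13]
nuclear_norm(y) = 0.64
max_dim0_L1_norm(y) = 0.53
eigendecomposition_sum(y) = [[-0.4,0.46], [0.07,-0.08]] + [[-0.01, -0.05], [-0.01, -0.04]]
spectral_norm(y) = 0.59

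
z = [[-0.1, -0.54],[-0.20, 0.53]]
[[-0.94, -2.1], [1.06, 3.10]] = z@[[-0.46, -3.49], [1.82, 4.54]]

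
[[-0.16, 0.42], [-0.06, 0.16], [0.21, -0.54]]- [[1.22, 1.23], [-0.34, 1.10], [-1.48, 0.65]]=[[-1.38, -0.81], [0.28, -0.94], [1.69, -1.19]]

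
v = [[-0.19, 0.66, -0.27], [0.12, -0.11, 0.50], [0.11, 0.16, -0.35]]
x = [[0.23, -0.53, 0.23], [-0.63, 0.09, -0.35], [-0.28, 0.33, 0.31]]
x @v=[[-0.08, 0.25, -0.41], [0.09, -0.48, 0.34], [0.13, -0.17, 0.13]]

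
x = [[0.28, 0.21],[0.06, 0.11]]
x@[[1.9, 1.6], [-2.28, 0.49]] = [[0.05, 0.55], [-0.14, 0.15]]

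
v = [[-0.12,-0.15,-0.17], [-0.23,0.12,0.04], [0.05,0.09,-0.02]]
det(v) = 0.006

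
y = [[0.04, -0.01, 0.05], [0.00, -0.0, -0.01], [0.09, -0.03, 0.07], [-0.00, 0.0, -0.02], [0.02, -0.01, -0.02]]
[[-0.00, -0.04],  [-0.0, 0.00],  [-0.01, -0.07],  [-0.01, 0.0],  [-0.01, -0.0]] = y@ [[-0.34, -1.17], [0.08, -1.56], [0.26, -0.23]]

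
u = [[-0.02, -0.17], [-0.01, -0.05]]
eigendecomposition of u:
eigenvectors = [[0.99,0.94], [-0.17,0.33]]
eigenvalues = [0.01, -0.08]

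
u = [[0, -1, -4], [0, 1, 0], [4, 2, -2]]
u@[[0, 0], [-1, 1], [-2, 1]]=[[9, -5], [-1, 1], [2, 0]]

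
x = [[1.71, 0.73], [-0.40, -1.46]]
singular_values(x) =[2.17, 1.01]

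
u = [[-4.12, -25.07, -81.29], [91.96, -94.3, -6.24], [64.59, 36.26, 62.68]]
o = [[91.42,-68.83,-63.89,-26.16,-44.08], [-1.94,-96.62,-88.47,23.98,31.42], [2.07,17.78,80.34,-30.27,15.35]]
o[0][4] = -44.08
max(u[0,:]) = -4.12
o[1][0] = -1.94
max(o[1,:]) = 31.42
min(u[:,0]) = -4.12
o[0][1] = -68.83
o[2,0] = 2.07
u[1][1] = -94.3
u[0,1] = -25.07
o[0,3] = -26.16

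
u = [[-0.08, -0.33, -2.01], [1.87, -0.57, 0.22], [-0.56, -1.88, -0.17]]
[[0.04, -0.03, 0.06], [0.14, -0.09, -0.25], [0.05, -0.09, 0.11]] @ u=[[-0.09,-0.11,-0.10], [-0.04,0.48,-0.26], [-0.23,-0.17,-0.14]]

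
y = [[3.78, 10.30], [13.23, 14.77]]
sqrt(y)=[[(1.35+1.36j),(1.88-0.76j)], [2.41-0.98j,3.36+0.55j]]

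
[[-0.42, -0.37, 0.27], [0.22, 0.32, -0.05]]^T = [[-0.42, 0.22],[-0.37, 0.32],[0.27, -0.05]]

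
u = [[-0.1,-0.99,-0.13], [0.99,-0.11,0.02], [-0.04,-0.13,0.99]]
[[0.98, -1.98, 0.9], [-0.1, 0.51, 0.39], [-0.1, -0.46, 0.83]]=u@[[-0.2, 0.74, 0.27],[-0.94, 1.95, -1.03],[-0.23, -0.18, 0.71]]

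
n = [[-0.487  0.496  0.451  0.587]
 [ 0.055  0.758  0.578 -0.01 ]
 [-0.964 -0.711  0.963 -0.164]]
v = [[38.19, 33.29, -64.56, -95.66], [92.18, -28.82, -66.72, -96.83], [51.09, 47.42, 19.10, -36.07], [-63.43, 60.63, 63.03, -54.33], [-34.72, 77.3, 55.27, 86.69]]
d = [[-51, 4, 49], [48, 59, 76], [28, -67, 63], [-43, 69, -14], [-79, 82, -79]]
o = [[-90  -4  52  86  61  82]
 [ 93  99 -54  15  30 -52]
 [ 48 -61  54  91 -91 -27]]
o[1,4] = 30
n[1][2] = 0.578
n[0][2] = 0.451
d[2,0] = 28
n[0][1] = 0.496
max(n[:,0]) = 0.055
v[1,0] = 92.18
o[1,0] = 93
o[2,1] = -61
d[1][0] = 48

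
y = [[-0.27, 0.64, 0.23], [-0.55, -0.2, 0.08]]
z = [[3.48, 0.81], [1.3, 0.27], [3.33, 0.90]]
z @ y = [[-1.39, 2.07, 0.87],[-0.5, 0.78, 0.32],[-1.39, 1.95, 0.84]]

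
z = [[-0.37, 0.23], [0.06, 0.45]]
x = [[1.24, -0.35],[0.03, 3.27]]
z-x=[[-1.61, 0.58], [0.03, -2.82]]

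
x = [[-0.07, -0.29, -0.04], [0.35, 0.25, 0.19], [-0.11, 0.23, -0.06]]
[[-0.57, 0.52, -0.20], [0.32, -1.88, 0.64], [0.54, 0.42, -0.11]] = x @ [[-2.44,-3.42,1.54], [2.07,-0.57,0.30], [3.44,-2.85,0.15]]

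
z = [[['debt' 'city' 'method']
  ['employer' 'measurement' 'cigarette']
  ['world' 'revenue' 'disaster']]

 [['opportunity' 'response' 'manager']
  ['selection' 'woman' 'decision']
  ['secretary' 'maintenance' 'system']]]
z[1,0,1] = 'response'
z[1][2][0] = 'secretary'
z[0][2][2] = 'disaster'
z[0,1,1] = 'measurement'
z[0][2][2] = 'disaster'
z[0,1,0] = 'employer'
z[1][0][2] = 'manager'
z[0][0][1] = 'city'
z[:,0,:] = [['debt', 'city', 'method'], ['opportunity', 'response', 'manager']]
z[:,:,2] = [['method', 'cigarette', 'disaster'], ['manager', 'decision', 'system']]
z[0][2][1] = 'revenue'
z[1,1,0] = 'selection'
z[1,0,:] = ['opportunity', 'response', 'manager']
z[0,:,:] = [['debt', 'city', 'method'], ['employer', 'measurement', 'cigarette'], ['world', 'revenue', 'disaster']]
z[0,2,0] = 'world'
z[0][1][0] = 'employer'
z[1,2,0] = 'secretary'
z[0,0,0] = 'debt'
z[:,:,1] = [['city', 'measurement', 'revenue'], ['response', 'woman', 'maintenance']]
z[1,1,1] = 'woman'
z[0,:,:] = [['debt', 'city', 'method'], ['employer', 'measurement', 'cigarette'], ['world', 'revenue', 'disaster']]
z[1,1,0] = 'selection'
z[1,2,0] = 'secretary'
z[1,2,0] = 'secretary'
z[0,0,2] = 'method'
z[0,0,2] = 'method'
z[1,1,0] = 'selection'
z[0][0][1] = 'city'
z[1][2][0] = 'secretary'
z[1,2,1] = 'maintenance'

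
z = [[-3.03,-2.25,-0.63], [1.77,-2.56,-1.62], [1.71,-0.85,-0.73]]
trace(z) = -6.32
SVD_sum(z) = [[-0.58, 0.42, 0.31], [2.47, -1.80, -1.35], [1.49, -1.08, -0.81]] + [[-2.45, -2.67, -0.94], [-0.70, -0.76, -0.27], [0.22, 0.24, 0.08]] + [[0.0, -0.00, 0.00],[-0.0, 0.0, -0.00],[0.0, -0.0, 0.00]]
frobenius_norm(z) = 5.58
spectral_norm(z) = 3.98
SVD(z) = [[-0.20,-0.96,0.21],  [0.84,-0.27,-0.47],  [0.51,0.08,0.86]] @ diag([3.9795357964259064, 3.910753400111046, 0.0016396599391906147]) @ [[0.74, -0.54, -0.40], [0.65, 0.71, 0.25], [0.15, -0.45, 0.88]]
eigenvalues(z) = [(-3.16+2.35j), (-3.16-2.35j), 0j]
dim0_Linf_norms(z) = [3.03, 2.56, 1.62]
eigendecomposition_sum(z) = [[(-1.52+1.16j), (-1.12-1.27j), -0.32-0.85j], [(0.89+1.5j), -1.28+0.88j, -0.81+0.19j], [(0.85+0.54j), (-0.42+0.79j), (-0.37+0.31j)]] + [[-1.52-1.16j, (-1.12+1.27j), -0.32+0.85j], [0.89-1.50j, -1.28-0.88j, (-0.81-0.19j)], [(0.85-0.54j), (-0.42-0.79j), (-0.37-0.31j)]] + [[0.00+0.00j,(-0-0j),0j], [(-0-0j),0.00+0.00j,(-0-0j)], [0j,(-0-0j),0j]]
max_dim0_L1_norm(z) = 6.51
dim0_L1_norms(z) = [6.51, 5.66, 2.98]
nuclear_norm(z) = 7.89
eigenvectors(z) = [[(0.69+0j), 0.69-0.00j, (0.15+0j)], [0.08-0.62j, 0.08+0.62j, (-0.45+0j)], [-0.13-0.34j, -0.13+0.34j, (0.88+0j)]]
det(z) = 0.03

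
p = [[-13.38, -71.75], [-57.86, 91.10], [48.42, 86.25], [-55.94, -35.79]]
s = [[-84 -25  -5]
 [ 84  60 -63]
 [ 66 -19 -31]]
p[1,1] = 91.1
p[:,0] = [-13.38, -57.86, 48.42, -55.94]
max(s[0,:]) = -5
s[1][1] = 60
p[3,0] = -55.94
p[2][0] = 48.42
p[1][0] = -57.86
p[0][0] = -13.38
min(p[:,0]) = -57.86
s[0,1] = -25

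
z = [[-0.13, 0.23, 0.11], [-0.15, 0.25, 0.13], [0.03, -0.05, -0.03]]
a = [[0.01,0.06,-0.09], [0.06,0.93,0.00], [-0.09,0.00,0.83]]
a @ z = [[-0.01, 0.02, 0.01], [-0.15, 0.25, 0.13], [0.04, -0.06, -0.03]]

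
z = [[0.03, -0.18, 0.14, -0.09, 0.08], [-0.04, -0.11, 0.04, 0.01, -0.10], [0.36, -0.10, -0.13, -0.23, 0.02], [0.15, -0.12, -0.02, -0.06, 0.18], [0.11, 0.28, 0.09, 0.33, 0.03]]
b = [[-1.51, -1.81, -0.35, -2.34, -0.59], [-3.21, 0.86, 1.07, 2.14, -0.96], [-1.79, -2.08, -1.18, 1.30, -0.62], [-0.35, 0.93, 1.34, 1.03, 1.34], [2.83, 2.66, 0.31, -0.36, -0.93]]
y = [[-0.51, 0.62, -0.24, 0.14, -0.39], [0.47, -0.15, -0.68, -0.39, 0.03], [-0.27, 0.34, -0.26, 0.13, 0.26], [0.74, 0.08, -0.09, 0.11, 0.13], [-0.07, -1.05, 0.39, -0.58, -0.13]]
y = b @ z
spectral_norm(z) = 0.58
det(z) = -0.00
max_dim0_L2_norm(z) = 0.42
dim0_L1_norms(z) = [0.69, 0.79, 0.42, 0.72, 0.41]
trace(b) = -1.73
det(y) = 0.01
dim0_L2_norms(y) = [1.05, 1.28, 0.86, 0.73, 0.5]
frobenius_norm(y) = 2.07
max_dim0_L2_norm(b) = 4.89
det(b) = -12.69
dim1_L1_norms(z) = [0.52, 0.3, 0.84, 0.53, 0.84]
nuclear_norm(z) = 1.45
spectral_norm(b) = 5.73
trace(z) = -0.24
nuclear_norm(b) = 14.64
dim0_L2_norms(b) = [4.89, 4.04, 2.13, 3.6, 2.08]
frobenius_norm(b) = 7.87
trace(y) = -0.94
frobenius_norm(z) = 0.76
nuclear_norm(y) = 3.81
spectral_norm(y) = 1.52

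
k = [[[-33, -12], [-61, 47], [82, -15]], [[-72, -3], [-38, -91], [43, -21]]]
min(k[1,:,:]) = -91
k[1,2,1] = -21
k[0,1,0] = -61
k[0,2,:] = [82, -15]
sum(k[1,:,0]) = -67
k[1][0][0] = -72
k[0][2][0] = 82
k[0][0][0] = -33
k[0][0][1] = -12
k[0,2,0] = 82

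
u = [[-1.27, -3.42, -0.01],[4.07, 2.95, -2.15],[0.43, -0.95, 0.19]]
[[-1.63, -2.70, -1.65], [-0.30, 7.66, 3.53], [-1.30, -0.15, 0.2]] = u @ [[-0.95,1.03,0.81], [0.83,0.41,0.18], [-0.52,-1.05,0.14]]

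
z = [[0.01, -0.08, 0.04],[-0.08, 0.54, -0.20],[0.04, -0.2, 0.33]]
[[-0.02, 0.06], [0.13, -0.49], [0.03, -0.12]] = z@[[-0.2,  0.75], [0.33,  -1.25], [0.32,  -1.21]]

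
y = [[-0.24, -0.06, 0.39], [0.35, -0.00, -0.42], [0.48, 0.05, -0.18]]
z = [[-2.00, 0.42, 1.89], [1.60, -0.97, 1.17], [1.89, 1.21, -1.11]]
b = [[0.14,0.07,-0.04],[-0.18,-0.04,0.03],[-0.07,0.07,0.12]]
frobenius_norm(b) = 0.29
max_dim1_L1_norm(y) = 0.77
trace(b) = 0.22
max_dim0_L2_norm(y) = 0.64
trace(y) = -0.42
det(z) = 9.48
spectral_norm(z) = 3.56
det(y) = 0.01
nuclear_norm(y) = 1.14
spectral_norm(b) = 0.26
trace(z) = -4.08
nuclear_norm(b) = 0.42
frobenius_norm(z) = 4.35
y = b @ z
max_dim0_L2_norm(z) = 3.18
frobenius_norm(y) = 0.88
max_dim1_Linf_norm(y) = 0.48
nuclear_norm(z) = 6.96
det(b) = 0.00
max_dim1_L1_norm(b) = 0.26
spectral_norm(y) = 0.85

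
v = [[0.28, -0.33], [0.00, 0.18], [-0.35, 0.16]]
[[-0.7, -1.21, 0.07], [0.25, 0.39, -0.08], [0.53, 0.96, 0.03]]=v@[[-0.9, -1.76, -0.29], [1.37, 2.17, -0.47]]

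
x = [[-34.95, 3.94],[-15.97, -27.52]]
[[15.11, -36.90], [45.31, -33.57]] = x @ [[-0.58, 1.12], [-1.31, 0.57]]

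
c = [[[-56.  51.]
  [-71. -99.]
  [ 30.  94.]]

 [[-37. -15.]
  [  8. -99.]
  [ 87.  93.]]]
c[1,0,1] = -15.0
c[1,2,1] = 93.0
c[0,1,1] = -99.0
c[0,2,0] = 30.0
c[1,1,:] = [8.0, -99.0]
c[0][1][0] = -71.0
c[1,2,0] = 87.0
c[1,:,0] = [-37.0, 8.0, 87.0]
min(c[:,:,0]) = -71.0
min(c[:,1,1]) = -99.0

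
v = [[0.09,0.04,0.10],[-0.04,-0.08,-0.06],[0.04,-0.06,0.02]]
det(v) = 0.00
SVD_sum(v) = [[0.08, 0.06, 0.09], [-0.06, -0.04, -0.07], [0.01, 0.00, 0.01]] + [[0.01, -0.02, 0.00],  [0.02, -0.04, 0.01],  [0.03, -0.06, 0.01]] + [[-0.00,-0.0,0.00], [-0.00,-0.0,0.00], [0.0,0.00,-0.0]]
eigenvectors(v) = [[-0.84, 0.68, -0.43], [0.29, 0.19, 0.74], [-0.46, -0.71, 0.52]]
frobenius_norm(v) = 0.19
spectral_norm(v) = 0.17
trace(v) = 0.03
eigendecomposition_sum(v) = [[0.08, -0.01, 0.08],[-0.03, 0.00, -0.03],[0.05, -0.0, 0.04]] + [[-0.00,-0.00,0.00], [-0.0,-0.0,0.0], [0.00,0.0,-0.00]] + [[0.01,0.05,0.02], [-0.01,-0.08,-0.03], [-0.01,-0.06,-0.02]]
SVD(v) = [[-0.81, -0.27, -0.52], [0.58, -0.46, -0.67], [-0.06, -0.84, 0.54]] @ diag([0.17076371620468622, 0.08795611362453078, 0.001864216734727606]) @ [[-0.58,-0.44,-0.69], [-0.45,0.87,-0.18], [0.68,0.2,-0.70]]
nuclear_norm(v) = 0.26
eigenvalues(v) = [0.13, -0.0, -0.1]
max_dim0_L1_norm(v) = 0.18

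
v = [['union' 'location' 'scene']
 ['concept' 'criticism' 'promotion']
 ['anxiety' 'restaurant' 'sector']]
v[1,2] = 'promotion'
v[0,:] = ['union', 'location', 'scene']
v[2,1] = 'restaurant'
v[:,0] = ['union', 'concept', 'anxiety']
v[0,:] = ['union', 'location', 'scene']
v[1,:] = ['concept', 'criticism', 'promotion']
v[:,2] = ['scene', 'promotion', 'sector']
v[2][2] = 'sector'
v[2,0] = 'anxiety'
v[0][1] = 'location'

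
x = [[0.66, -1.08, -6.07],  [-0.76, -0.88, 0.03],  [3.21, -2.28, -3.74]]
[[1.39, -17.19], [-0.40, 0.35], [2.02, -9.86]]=x @[[0.45,0.06],[0.06,-0.35],[-0.19,2.9]]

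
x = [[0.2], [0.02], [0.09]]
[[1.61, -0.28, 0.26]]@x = [[0.34]]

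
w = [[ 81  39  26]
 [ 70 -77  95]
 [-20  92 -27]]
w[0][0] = 81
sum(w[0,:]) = 146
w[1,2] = 95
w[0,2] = 26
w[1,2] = 95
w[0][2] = 26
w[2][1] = 92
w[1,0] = 70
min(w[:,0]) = -20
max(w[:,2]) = 95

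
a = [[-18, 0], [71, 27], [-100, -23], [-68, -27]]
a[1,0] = 71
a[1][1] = 27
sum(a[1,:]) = 98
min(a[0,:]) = -18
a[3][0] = -68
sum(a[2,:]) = -123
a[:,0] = [-18, 71, -100, -68]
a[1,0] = 71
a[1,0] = 71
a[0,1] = 0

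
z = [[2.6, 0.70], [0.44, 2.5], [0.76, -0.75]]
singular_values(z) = [3.13, 2.25]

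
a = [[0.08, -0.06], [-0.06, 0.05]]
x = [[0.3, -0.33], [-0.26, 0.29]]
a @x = [[0.04, -0.04], [-0.03, 0.03]]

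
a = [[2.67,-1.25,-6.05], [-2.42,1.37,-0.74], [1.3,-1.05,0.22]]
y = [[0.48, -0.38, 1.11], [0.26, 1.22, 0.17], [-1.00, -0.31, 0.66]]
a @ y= [[7.01, -0.66, -1.24], [-0.07, 2.82, -2.94], [0.13, -1.84, 1.41]]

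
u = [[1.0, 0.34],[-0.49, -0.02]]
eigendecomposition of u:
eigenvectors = [[0.86, -0.38], [-0.51, 0.92]]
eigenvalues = [0.8, 0.18]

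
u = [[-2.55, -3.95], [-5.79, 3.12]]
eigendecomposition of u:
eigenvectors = [[-0.82, 0.43], [-0.57, -0.90]]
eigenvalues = [-5.27, 5.84]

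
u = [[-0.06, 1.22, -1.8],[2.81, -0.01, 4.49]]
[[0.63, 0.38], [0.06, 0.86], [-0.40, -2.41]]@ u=[[1.03, 0.76, 0.57], [2.41, 0.06, 3.75], [-6.75, -0.46, -10.10]]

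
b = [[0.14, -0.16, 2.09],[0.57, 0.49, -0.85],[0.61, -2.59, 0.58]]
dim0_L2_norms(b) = [0.85, 2.64, 2.33]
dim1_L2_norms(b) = [2.1, 1.13, 2.72]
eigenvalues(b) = [(-1.74+0j), (1.48+0.14j), (1.48-0.14j)]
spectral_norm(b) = 2.96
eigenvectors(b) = [[(0.66+0j),(-0.84+0j),(-0.84-0j)], [(-0.41+0j),-0.01+0.05j,-0.01-0.05j], [(-0.63+0j),-0.54-0.05j,-0.54+0.05j]]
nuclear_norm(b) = 5.60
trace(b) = 1.21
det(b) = -3.84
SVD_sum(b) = [[0.19, -1.08, 0.74], [-0.12, 0.65, -0.44], [0.37, -2.06, 1.41]] + [[-0.29, 0.86, 1.33], [0.1, -0.29, -0.45], [0.18, -0.54, -0.84]] + [[0.24, 0.05, 0.02], [0.59, 0.13, 0.04], [0.06, 0.01, 0.00]]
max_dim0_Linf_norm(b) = 2.59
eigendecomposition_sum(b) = [[(-0.5+0j), (0.85+0j), 0.76-0.00j], [(0.31-0j), -0.52-0.00j, (-0.47+0j)], [(0.48-0j), (-0.8-0j), -0.72+0.00j]] + [[(0.32+2.16j),-0.50+8.90j,0.66-3.50j], [(0.13+0.02j),0.51+0.18j,(-0.19-0.1j)], [0.07+1.41j,(-0.89+5.67j),0.65-2.20j]] + [[(0.32-2.16j), -0.50-8.90j, 0.66+3.50j], [0.13-0.02j, (0.51-0.18j), -0.19+0.10j], [(0.07-1.41j), -0.89-5.67j, 0.65+2.20j]]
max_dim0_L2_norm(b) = 2.64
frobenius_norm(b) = 3.62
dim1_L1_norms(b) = [2.39, 1.91, 3.78]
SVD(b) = [[-0.45, 0.81, -0.37],[0.27, -0.27, -0.92],[-0.85, -0.51, -0.10]] @ diag([2.9588567124025915, 1.9833811769412382, 0.6548023078955361]) @ [[-0.15, 0.82, -0.56], [-0.18, 0.53, 0.83], [-0.97, -0.22, -0.07]]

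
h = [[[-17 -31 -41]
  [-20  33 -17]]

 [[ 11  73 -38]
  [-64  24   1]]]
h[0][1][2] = -17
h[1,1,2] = 1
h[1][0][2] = -38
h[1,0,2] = -38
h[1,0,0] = 11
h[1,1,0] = -64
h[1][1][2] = 1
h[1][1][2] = 1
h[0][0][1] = -31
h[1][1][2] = 1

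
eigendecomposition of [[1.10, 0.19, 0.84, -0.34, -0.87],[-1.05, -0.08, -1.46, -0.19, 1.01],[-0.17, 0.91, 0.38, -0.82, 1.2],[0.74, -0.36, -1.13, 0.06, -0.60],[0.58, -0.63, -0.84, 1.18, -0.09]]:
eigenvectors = [[(0.14-0.41j), 0.14+0.41j, -0.13+0.00j, 0.13+0.00j, 0.46+0.00j], [-0.18+0.43j, -0.18-0.43j, 0.79+0.00j, -0.82+0.00j, (-0.65+0j)], [(0.26+0.32j), 0.26-0.32j, 0j, 0.07+0.00j, 0.29+0.00j], [(-0.34-0.21j), -0.34+0.21j, 0.54+0.00j, (-0.49+0j), (-0.12+0j)], [(-0.52+0j), -0.52-0.00j, (-0.25+0j), (0.27+0j), 0.51+0.00j]]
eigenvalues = [(0.74+1.97j), (0.74-1.97j), (-0.37+0j), (-0.24+0j), (0.49+0j)]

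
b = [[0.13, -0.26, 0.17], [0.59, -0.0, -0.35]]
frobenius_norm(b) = 0.76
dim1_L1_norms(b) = [0.56, 0.94]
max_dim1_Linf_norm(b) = 0.59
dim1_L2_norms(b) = [0.34, 0.69]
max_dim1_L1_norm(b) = 0.94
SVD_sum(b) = [[0.03, -0.00, -0.02], [0.59, -0.01, -0.34]] + [[0.1, -0.26, 0.19], [-0.0, 0.01, -0.01]]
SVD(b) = [[0.05, 1.0],  [1.00, -0.05]] @ diag([0.6866049140466466, 0.3355200321992667]) @ [[0.87, -0.02, -0.5], [0.3, -0.77, 0.56]]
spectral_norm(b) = 0.69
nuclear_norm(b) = 1.02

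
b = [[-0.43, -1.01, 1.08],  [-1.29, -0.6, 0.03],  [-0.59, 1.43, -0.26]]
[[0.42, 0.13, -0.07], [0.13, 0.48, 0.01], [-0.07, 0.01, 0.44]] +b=[[-0.01, -0.88, 1.01], [-1.16, -0.12, 0.04], [-0.66, 1.44, 0.18]]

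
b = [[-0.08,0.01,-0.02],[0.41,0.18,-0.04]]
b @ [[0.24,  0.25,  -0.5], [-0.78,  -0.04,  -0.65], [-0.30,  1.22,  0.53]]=[[-0.02, -0.04, 0.02], [-0.03, 0.05, -0.34]]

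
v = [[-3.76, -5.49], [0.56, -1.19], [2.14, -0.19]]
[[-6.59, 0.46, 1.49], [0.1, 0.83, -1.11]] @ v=[[28.22, 35.35], [-2.29, -1.33]]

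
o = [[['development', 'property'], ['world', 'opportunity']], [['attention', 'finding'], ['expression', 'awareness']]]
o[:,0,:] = [['development', 'property'], ['attention', 'finding']]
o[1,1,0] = 'expression'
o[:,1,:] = [['world', 'opportunity'], ['expression', 'awareness']]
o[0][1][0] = 'world'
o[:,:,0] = [['development', 'world'], ['attention', 'expression']]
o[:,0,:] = [['development', 'property'], ['attention', 'finding']]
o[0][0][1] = 'property'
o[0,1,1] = 'opportunity'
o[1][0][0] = 'attention'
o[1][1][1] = 'awareness'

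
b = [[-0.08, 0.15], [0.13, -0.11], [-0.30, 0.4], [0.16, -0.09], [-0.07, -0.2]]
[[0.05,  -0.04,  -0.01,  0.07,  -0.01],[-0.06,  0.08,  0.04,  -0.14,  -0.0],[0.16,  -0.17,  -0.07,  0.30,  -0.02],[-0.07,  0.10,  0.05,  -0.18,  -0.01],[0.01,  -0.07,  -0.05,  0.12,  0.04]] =b @[[-0.39, 0.7, 0.37, -1.23, -0.16], [0.11, 0.09, 0.11, -0.16, -0.16]]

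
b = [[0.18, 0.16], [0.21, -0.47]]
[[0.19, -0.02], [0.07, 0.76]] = b@[[0.83, 0.96], [0.23, -1.19]]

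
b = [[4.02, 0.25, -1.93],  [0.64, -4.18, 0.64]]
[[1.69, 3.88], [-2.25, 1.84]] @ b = [[9.28, -15.8, -0.78], [-7.87, -8.25, 5.52]]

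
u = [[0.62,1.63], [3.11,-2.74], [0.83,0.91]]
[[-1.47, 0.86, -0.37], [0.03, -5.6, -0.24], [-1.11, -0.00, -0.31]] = u @ [[-0.59, -1.0, -0.21], [-0.68, 0.91, -0.15]]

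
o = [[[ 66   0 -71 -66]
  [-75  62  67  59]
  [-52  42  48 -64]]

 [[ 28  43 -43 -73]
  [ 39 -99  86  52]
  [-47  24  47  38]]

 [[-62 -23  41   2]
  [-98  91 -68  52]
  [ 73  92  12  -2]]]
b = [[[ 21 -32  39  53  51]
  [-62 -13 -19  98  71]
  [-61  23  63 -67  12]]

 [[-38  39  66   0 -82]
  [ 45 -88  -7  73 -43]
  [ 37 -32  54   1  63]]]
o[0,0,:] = [66, 0, -71, -66]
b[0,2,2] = 63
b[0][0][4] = 51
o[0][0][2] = -71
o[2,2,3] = -2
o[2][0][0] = -62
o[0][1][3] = 59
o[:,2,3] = [-64, 38, -2]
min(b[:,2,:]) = -67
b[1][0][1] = 39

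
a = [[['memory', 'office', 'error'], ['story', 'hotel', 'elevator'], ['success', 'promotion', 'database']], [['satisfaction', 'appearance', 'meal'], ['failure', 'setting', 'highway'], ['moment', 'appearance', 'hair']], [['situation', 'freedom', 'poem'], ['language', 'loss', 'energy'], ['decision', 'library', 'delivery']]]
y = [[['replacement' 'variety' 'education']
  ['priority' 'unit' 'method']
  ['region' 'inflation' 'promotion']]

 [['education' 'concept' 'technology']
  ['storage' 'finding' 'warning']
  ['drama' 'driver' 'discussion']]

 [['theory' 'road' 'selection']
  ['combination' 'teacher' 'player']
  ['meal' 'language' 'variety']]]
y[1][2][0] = 'drama'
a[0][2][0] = 'success'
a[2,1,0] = 'language'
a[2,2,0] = 'decision'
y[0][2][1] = 'inflation'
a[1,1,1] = 'setting'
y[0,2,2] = 'promotion'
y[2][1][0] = 'combination'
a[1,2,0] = 'moment'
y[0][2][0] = 'region'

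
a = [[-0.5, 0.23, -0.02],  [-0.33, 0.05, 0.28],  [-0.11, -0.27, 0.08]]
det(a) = -0.04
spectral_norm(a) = 0.65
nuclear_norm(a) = 1.19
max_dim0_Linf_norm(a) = 0.5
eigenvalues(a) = [(-0.41+0j), (0.02+0.32j), (0.02-0.32j)]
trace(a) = -0.37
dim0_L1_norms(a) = [0.94, 0.55, 0.38]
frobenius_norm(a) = 0.76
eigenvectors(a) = [[(-0.84+0j), (0.21-0.16j), 0.21+0.16j], [-0.37+0.00j, 0.71+0.00j, 0.71-0.00j], [-0.39+0.00j, (0.17+0.63j), (0.17-0.63j)]]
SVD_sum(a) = [[-0.49, 0.16, 0.12],[-0.36, 0.12, 0.09],[-0.04, 0.01, 0.01]] + [[0.02, 0.11, -0.08],[-0.02, -0.13, 0.09],[-0.03, -0.23, 0.16]] + [[-0.03, -0.04, -0.07], [0.05, 0.06, 0.10], [-0.04, -0.06, -0.09]]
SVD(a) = [[-0.81, -0.39, -0.44], [-0.59, 0.46, 0.66], [-0.06, 0.80, -0.60]] @ diag([0.6540341130955324, 0.3488732368875138, 0.18715459783550437]) @ [[0.92, -0.3, -0.23], [-0.12, -0.81, 0.57], [0.36, 0.5, 0.78]]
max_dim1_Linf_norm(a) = 0.5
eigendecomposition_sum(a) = [[-0.43-0.00j, 0.15-0.00j, -0.10+0.00j],[(-0.19-0j), 0.07-0.00j, -0.05+0.00j],[-0.20-0.00j, (0.07-0j), (-0.05+0j)]] + [[-0.04-0.00j, (0.04+0.06j), (0.04-0.04j)],[(-0.07-0.07j), (-0.01+0.19j), 0.16-0.03j],[0.04-0.08j, (-0.17+0.04j), (0.06+0.14j)]] + [[-0.04+0.00j,(0.04-0.06j),(0.04+0.04j)],[(-0.07+0.07j),(-0.01-0.19j),(0.16+0.03j)],[(0.04+0.08j),-0.17-0.04j,(0.06-0.14j)]]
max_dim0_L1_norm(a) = 0.94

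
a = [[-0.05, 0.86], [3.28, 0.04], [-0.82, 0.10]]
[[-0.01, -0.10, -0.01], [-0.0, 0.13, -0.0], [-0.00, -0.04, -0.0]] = a @ [[0.00, 0.04, 0.00], [-0.01, -0.11, -0.01]]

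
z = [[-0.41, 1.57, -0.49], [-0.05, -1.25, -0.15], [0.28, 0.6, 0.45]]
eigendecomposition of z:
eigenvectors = [[0.79, 0.89, -0.91], [0.04, 0.02, 0.42], [-0.61, -0.46, -0.0]]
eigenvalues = [0.05, -0.12, -1.14]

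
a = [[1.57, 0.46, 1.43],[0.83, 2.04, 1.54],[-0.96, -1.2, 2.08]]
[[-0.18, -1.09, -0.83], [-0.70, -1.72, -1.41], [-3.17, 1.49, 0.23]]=a @ [[0.82, -0.56, -0.19],[0.13, -0.67, -0.44],[-1.07, 0.07, -0.23]]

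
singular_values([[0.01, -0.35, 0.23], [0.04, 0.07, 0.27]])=[0.43, 0.26]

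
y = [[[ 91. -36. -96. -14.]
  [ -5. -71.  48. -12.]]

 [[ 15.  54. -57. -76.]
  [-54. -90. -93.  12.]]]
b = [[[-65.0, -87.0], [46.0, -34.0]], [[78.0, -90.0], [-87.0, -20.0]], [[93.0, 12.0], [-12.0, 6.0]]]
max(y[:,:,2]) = 48.0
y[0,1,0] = -5.0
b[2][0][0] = 93.0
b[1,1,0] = -87.0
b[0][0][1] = -87.0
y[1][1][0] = -54.0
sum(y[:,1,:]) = -265.0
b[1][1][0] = -87.0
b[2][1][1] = 6.0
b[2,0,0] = 93.0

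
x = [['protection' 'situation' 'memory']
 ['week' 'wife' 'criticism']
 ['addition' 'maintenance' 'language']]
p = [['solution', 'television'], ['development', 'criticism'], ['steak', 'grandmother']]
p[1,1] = 'criticism'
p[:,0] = ['solution', 'development', 'steak']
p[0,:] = ['solution', 'television']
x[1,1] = 'wife'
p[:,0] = ['solution', 'development', 'steak']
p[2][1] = 'grandmother'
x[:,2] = ['memory', 'criticism', 'language']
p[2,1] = 'grandmother'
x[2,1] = 'maintenance'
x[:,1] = ['situation', 'wife', 'maintenance']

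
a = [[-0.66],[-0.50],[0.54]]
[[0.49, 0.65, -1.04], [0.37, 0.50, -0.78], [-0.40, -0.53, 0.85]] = a @ [[-0.74,-0.99,1.57]]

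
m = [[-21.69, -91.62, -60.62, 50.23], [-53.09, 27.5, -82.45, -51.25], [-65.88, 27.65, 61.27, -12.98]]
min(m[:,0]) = -65.88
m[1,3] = -51.25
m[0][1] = -91.62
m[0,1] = -91.62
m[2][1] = 27.65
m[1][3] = -51.25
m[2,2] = 61.27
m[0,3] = 50.23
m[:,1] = [-91.62, 27.5, 27.65]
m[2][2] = 61.27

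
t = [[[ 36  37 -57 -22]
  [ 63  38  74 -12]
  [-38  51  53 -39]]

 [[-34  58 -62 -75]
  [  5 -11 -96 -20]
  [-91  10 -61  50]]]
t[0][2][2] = 53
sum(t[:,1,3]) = -32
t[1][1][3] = -20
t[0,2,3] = -39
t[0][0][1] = 37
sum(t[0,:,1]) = 126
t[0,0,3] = -22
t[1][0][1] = 58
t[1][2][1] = 10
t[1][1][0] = 5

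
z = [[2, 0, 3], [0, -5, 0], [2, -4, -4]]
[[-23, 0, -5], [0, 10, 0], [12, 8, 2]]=z @ [[-4, 0, -1], [0, -2, 0], [-5, 0, -1]]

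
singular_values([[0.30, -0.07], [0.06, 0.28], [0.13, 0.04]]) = [0.33, 0.29]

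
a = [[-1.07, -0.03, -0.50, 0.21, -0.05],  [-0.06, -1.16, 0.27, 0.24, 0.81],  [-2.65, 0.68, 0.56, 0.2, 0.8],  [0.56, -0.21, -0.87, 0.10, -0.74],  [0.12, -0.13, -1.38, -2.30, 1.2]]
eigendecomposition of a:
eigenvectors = [[0.31,  -0.27,  0.24,  -0.24,  -0.14], [-0.75,  -0.95,  0.42,  -0.25,  0.15], [0.46,  0.03,  -0.38,  0.56,  0.58], [0.17,  -0.09,  0.53,  -0.52,  -0.55], [0.31,  -0.11,  0.59,  -0.54,  0.56]]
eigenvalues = [-1.69, -1.07, -0.0, 0.42, 1.97]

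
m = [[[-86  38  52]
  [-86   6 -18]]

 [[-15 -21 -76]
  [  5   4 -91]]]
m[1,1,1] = 4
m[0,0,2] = 52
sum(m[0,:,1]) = 44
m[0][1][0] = -86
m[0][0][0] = -86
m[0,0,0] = -86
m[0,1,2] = -18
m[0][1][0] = -86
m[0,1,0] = -86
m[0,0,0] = -86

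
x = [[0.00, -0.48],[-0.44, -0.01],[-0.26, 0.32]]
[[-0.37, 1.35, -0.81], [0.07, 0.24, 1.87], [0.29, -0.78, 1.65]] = x@[[-0.17, -0.47, -4.28],[0.77, -2.82, 1.69]]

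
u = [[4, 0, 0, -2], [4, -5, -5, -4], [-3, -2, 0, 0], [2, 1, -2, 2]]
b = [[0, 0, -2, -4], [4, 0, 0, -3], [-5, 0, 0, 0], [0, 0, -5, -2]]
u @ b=[[0, 0, 2, -12], [5, 0, 12, 7], [-8, 0, 6, 18], [14, 0, -14, -15]]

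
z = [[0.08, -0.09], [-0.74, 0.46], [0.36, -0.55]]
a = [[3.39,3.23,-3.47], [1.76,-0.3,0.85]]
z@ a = [[0.11, 0.29, -0.35],[-1.70, -2.53, 2.96],[0.25, 1.33, -1.72]]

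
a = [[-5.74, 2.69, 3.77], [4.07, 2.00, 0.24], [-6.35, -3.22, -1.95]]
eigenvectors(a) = [[(-0.38+0.38j), -0.38-0.38j, (-0.04+0j)],[0.36-0.10j, (0.36+0.1j), (0.77+0j)],[(-0.75+0j), -0.75-0.00j, -0.63+0.00j]]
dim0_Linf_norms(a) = [6.35, 3.22, 3.77]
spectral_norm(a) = 9.63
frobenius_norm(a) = 11.38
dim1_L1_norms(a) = [12.2, 6.31, 11.52]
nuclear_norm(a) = 16.25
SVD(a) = [[-0.57, -0.82, 0.09], [0.45, -0.22, 0.87], [-0.69, 0.53, 0.49]] @ diag([9.625185980996164, 6.044279770477049, 0.5787718785815363]) @ [[0.98,0.16,-0.07], [0.07,-0.72,-0.69], [-0.17,0.67,-0.72]]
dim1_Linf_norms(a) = [5.74, 4.07, 6.35]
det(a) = 33.67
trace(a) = -5.69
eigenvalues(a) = [(-3.64+2.81j), (-3.64-2.81j), (1.59+0j)]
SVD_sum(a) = [[-5.38, -0.90, 0.39],[4.25, 0.71, -0.31],[-6.53, -1.09, 0.48]] + [[-0.35, 3.56, 3.41], [-0.09, 0.95, 0.91], [0.23, -2.32, -2.22]] + [[-0.01, 0.03, -0.04],[-0.08, 0.34, -0.36],[-0.05, 0.19, -0.2]]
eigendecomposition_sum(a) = [[(-2.85+0.14j),(1.4+2.1j),(1.91+2.56j)], [1.74+0.88j,(-0.13-1.72j),(-0.27-2.17j)], [-2.94-2.68j,(-0.69+3.44j),(-0.66+4.39j)]] + [[-2.85-0.14j, (1.4-2.1j), (1.91-2.56j)], [1.74-0.88j, (-0.13+1.72j), -0.27+2.17j], [-2.94+2.68j, -0.69-3.44j, -0.66-4.39j]] + [[-0.03-0.00j, -0.12-0.00j, -0.04-0.00j],[(0.58+0j), (2.25+0j), (0.77+0j)],[-0.47-0.00j, (-1.84-0j), -0.63-0.00j]]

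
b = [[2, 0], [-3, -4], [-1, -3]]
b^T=[[2, -3, -1], [0, -4, -3]]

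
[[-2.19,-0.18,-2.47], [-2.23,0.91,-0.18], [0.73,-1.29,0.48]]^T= [[-2.19,-2.23,0.73],  [-0.18,0.91,-1.29],  [-2.47,-0.18,0.48]]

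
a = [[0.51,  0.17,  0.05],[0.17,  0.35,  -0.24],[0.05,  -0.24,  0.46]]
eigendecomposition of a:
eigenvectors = [[0.37, -0.8, -0.46],  [-0.75, 0.03, -0.66],  [-0.54, -0.59, 0.59]]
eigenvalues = [0.09, 0.54, 0.69]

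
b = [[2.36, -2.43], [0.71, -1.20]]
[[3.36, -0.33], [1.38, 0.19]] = b @ [[0.62, -0.78],  [-0.78, -0.62]]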